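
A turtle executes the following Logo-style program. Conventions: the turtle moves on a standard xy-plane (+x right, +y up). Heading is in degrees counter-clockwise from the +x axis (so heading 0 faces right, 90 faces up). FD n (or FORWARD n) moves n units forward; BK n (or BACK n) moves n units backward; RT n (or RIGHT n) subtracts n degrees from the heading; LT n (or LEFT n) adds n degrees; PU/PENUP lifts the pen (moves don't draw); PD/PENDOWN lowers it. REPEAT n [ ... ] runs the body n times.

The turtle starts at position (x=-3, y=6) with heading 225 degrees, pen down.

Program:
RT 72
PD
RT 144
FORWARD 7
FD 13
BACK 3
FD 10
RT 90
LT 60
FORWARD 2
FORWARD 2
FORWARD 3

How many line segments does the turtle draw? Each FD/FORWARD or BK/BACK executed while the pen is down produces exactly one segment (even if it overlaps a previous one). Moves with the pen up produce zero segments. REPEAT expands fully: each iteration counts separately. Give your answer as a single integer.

Executing turtle program step by step:
Start: pos=(-3,6), heading=225, pen down
RT 72: heading 225 -> 153
PD: pen down
RT 144: heading 153 -> 9
FD 7: (-3,6) -> (3.914,7.095) [heading=9, draw]
FD 13: (3.914,7.095) -> (16.754,9.129) [heading=9, draw]
BK 3: (16.754,9.129) -> (13.791,8.659) [heading=9, draw]
FD 10: (13.791,8.659) -> (23.668,10.224) [heading=9, draw]
RT 90: heading 9 -> 279
LT 60: heading 279 -> 339
FD 2: (23.668,10.224) -> (25.535,9.507) [heading=339, draw]
FD 2: (25.535,9.507) -> (27.402,8.79) [heading=339, draw]
FD 3: (27.402,8.79) -> (30.203,7.715) [heading=339, draw]
Final: pos=(30.203,7.715), heading=339, 7 segment(s) drawn
Segments drawn: 7

Answer: 7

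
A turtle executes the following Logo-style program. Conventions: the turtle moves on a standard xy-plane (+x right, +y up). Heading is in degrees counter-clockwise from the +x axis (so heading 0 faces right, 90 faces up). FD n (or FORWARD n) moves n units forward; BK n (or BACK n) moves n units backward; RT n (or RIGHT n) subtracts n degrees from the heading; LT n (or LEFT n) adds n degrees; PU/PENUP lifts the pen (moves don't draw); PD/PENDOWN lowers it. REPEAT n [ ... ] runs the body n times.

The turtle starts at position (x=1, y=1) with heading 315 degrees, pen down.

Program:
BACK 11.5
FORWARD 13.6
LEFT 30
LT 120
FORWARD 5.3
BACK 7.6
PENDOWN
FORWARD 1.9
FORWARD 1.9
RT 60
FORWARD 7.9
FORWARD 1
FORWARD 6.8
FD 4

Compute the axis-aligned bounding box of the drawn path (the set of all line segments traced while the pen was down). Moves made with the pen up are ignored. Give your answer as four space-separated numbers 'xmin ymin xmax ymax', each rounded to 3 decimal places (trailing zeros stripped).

Answer: -7.132 -2.707 16.027 14.894

Derivation:
Executing turtle program step by step:
Start: pos=(1,1), heading=315, pen down
BK 11.5: (1,1) -> (-7.132,9.132) [heading=315, draw]
FD 13.6: (-7.132,9.132) -> (2.485,-0.485) [heading=315, draw]
LT 30: heading 315 -> 345
LT 120: heading 345 -> 105
FD 5.3: (2.485,-0.485) -> (1.113,4.634) [heading=105, draw]
BK 7.6: (1.113,4.634) -> (3.08,-2.707) [heading=105, draw]
PD: pen down
FD 1.9: (3.08,-2.707) -> (2.588,-0.871) [heading=105, draw]
FD 1.9: (2.588,-0.871) -> (2.097,0.964) [heading=105, draw]
RT 60: heading 105 -> 45
FD 7.9: (2.097,0.964) -> (7.683,6.55) [heading=45, draw]
FD 1: (7.683,6.55) -> (8.39,7.257) [heading=45, draw]
FD 6.8: (8.39,7.257) -> (13.198,12.066) [heading=45, draw]
FD 4: (13.198,12.066) -> (16.027,14.894) [heading=45, draw]
Final: pos=(16.027,14.894), heading=45, 10 segment(s) drawn

Segment endpoints: x in {-7.132, 1, 1.113, 2.097, 2.485, 2.588, 3.08, 7.683, 8.39, 13.198, 16.027}, y in {-2.707, -0.871, -0.485, 0.964, 1, 4.634, 6.55, 7.257, 9.132, 12.066, 14.894}
xmin=-7.132, ymin=-2.707, xmax=16.027, ymax=14.894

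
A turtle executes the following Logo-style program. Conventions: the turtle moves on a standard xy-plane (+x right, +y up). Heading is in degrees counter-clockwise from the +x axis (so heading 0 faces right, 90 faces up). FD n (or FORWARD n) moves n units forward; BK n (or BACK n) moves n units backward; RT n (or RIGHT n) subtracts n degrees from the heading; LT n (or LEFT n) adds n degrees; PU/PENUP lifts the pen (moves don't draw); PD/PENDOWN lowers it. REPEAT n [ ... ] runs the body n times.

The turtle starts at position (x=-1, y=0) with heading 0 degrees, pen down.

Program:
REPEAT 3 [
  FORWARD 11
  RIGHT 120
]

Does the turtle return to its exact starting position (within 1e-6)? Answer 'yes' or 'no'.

Executing turtle program step by step:
Start: pos=(-1,0), heading=0, pen down
REPEAT 3 [
  -- iteration 1/3 --
  FD 11: (-1,0) -> (10,0) [heading=0, draw]
  RT 120: heading 0 -> 240
  -- iteration 2/3 --
  FD 11: (10,0) -> (4.5,-9.526) [heading=240, draw]
  RT 120: heading 240 -> 120
  -- iteration 3/3 --
  FD 11: (4.5,-9.526) -> (-1,0) [heading=120, draw]
  RT 120: heading 120 -> 0
]
Final: pos=(-1,0), heading=0, 3 segment(s) drawn

Start position: (-1, 0)
Final position: (-1, 0)
Distance = 0; < 1e-6 -> CLOSED

Answer: yes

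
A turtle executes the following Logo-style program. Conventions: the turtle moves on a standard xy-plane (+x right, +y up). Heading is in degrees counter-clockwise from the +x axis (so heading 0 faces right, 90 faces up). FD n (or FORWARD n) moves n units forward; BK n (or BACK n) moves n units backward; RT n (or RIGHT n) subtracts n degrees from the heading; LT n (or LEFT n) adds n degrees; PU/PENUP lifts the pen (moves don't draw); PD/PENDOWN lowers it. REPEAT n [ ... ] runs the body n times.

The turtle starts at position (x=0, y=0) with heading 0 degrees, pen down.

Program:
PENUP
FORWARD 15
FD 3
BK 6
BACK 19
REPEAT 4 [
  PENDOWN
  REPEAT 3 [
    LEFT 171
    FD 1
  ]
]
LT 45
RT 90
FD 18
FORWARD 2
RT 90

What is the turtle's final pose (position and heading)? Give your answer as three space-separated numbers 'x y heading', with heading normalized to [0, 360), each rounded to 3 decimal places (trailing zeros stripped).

Answer: -25.512 -9.504 117

Derivation:
Executing turtle program step by step:
Start: pos=(0,0), heading=0, pen down
PU: pen up
FD 15: (0,0) -> (15,0) [heading=0, move]
FD 3: (15,0) -> (18,0) [heading=0, move]
BK 6: (18,0) -> (12,0) [heading=0, move]
BK 19: (12,0) -> (-7,0) [heading=0, move]
REPEAT 4 [
  -- iteration 1/4 --
  PD: pen down
  REPEAT 3 [
    -- iteration 1/3 --
    LT 171: heading 0 -> 171
    FD 1: (-7,0) -> (-7.988,0.156) [heading=171, draw]
    -- iteration 2/3 --
    LT 171: heading 171 -> 342
    FD 1: (-7.988,0.156) -> (-7.037,-0.153) [heading=342, draw]
    -- iteration 3/3 --
    LT 171: heading 342 -> 153
    FD 1: (-7.037,-0.153) -> (-7.928,0.301) [heading=153, draw]
  ]
  -- iteration 2/4 --
  PD: pen down
  REPEAT 3 [
    -- iteration 1/3 --
    LT 171: heading 153 -> 324
    FD 1: (-7.928,0.301) -> (-7.119,-0.286) [heading=324, draw]
    -- iteration 2/3 --
    LT 171: heading 324 -> 135
    FD 1: (-7.119,-0.286) -> (-7.826,0.421) [heading=135, draw]
    -- iteration 3/3 --
    LT 171: heading 135 -> 306
    FD 1: (-7.826,0.421) -> (-7.238,-0.388) [heading=306, draw]
  ]
  -- iteration 3/4 --
  PD: pen down
  REPEAT 3 [
    -- iteration 1/3 --
    LT 171: heading 306 -> 117
    FD 1: (-7.238,-0.388) -> (-7.692,0.503) [heading=117, draw]
    -- iteration 2/3 --
    LT 171: heading 117 -> 288
    FD 1: (-7.692,0.503) -> (-7.383,-0.448) [heading=288, draw]
    -- iteration 3/3 --
    LT 171: heading 288 -> 99
    FD 1: (-7.383,-0.448) -> (-7.539,0.539) [heading=99, draw]
  ]
  -- iteration 4/4 --
  PD: pen down
  REPEAT 3 [
    -- iteration 1/3 --
    LT 171: heading 99 -> 270
    FD 1: (-7.539,0.539) -> (-7.539,-0.461) [heading=270, draw]
    -- iteration 2/3 --
    LT 171: heading 270 -> 81
    FD 1: (-7.539,-0.461) -> (-7.383,0.527) [heading=81, draw]
    -- iteration 3/3 --
    LT 171: heading 81 -> 252
    FD 1: (-7.383,0.527) -> (-7.692,-0.424) [heading=252, draw]
  ]
]
LT 45: heading 252 -> 297
RT 90: heading 297 -> 207
FD 18: (-7.692,-0.424) -> (-23.73,-8.596) [heading=207, draw]
FD 2: (-23.73,-8.596) -> (-25.512,-9.504) [heading=207, draw]
RT 90: heading 207 -> 117
Final: pos=(-25.512,-9.504), heading=117, 14 segment(s) drawn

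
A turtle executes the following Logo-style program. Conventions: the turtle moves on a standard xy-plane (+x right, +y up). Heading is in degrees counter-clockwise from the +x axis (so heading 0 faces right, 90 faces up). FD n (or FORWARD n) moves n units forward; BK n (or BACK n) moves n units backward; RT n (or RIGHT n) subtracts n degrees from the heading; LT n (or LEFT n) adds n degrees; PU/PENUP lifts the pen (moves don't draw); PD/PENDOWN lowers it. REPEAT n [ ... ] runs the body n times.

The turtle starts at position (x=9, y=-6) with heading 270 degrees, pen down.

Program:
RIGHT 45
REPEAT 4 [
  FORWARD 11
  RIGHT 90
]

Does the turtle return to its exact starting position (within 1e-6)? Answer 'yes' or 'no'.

Answer: yes

Derivation:
Executing turtle program step by step:
Start: pos=(9,-6), heading=270, pen down
RT 45: heading 270 -> 225
REPEAT 4 [
  -- iteration 1/4 --
  FD 11: (9,-6) -> (1.222,-13.778) [heading=225, draw]
  RT 90: heading 225 -> 135
  -- iteration 2/4 --
  FD 11: (1.222,-13.778) -> (-6.556,-6) [heading=135, draw]
  RT 90: heading 135 -> 45
  -- iteration 3/4 --
  FD 11: (-6.556,-6) -> (1.222,1.778) [heading=45, draw]
  RT 90: heading 45 -> 315
  -- iteration 4/4 --
  FD 11: (1.222,1.778) -> (9,-6) [heading=315, draw]
  RT 90: heading 315 -> 225
]
Final: pos=(9,-6), heading=225, 4 segment(s) drawn

Start position: (9, -6)
Final position: (9, -6)
Distance = 0; < 1e-6 -> CLOSED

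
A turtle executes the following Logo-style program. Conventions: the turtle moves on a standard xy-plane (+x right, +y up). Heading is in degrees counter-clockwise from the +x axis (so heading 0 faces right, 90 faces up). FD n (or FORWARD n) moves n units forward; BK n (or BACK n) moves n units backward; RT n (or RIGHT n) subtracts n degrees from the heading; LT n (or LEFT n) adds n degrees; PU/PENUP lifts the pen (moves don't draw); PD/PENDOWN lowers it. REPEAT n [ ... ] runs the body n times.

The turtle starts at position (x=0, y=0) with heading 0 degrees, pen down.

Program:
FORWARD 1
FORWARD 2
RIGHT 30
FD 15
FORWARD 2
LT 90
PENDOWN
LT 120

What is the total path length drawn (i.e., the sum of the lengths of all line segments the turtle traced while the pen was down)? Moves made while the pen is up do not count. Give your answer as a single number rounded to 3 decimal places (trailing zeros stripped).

Executing turtle program step by step:
Start: pos=(0,0), heading=0, pen down
FD 1: (0,0) -> (1,0) [heading=0, draw]
FD 2: (1,0) -> (3,0) [heading=0, draw]
RT 30: heading 0 -> 330
FD 15: (3,0) -> (15.99,-7.5) [heading=330, draw]
FD 2: (15.99,-7.5) -> (17.722,-8.5) [heading=330, draw]
LT 90: heading 330 -> 60
PD: pen down
LT 120: heading 60 -> 180
Final: pos=(17.722,-8.5), heading=180, 4 segment(s) drawn

Segment lengths:
  seg 1: (0,0) -> (1,0), length = 1
  seg 2: (1,0) -> (3,0), length = 2
  seg 3: (3,0) -> (15.99,-7.5), length = 15
  seg 4: (15.99,-7.5) -> (17.722,-8.5), length = 2
Total = 20

Answer: 20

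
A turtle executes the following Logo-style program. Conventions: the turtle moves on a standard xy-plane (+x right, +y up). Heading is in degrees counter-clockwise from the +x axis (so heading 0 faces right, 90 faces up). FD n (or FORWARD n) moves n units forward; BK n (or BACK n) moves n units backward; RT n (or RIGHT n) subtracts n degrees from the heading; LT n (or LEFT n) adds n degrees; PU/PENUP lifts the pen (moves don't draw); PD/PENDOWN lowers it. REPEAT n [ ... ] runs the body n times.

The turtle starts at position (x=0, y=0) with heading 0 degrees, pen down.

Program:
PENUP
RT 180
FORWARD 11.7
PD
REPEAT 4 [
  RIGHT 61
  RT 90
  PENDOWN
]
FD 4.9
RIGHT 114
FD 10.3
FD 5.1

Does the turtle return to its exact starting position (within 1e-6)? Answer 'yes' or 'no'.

Executing turtle program step by step:
Start: pos=(0,0), heading=0, pen down
PU: pen up
RT 180: heading 0 -> 180
FD 11.7: (0,0) -> (-11.7,0) [heading=180, move]
PD: pen down
REPEAT 4 [
  -- iteration 1/4 --
  RT 61: heading 180 -> 119
  RT 90: heading 119 -> 29
  PD: pen down
  -- iteration 2/4 --
  RT 61: heading 29 -> 328
  RT 90: heading 328 -> 238
  PD: pen down
  -- iteration 3/4 --
  RT 61: heading 238 -> 177
  RT 90: heading 177 -> 87
  PD: pen down
  -- iteration 4/4 --
  RT 61: heading 87 -> 26
  RT 90: heading 26 -> 296
  PD: pen down
]
FD 4.9: (-11.7,0) -> (-9.552,-4.404) [heading=296, draw]
RT 114: heading 296 -> 182
FD 10.3: (-9.552,-4.404) -> (-19.846,-4.764) [heading=182, draw]
FD 5.1: (-19.846,-4.764) -> (-24.943,-4.942) [heading=182, draw]
Final: pos=(-24.943,-4.942), heading=182, 3 segment(s) drawn

Start position: (0, 0)
Final position: (-24.943, -4.942)
Distance = 25.427; >= 1e-6 -> NOT closed

Answer: no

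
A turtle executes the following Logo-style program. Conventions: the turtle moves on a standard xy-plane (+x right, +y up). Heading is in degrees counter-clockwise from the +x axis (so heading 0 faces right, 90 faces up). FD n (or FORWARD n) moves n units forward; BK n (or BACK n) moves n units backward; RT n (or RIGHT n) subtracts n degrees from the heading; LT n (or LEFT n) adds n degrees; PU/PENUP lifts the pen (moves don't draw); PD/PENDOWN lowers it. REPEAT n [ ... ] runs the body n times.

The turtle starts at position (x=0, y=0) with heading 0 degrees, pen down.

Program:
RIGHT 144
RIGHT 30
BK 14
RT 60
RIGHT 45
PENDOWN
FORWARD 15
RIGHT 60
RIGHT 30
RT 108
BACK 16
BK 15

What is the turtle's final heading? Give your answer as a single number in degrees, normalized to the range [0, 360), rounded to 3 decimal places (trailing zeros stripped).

Executing turtle program step by step:
Start: pos=(0,0), heading=0, pen down
RT 144: heading 0 -> 216
RT 30: heading 216 -> 186
BK 14: (0,0) -> (13.923,1.463) [heading=186, draw]
RT 60: heading 186 -> 126
RT 45: heading 126 -> 81
PD: pen down
FD 15: (13.923,1.463) -> (16.27,16.279) [heading=81, draw]
RT 60: heading 81 -> 21
RT 30: heading 21 -> 351
RT 108: heading 351 -> 243
BK 16: (16.27,16.279) -> (23.534,30.535) [heading=243, draw]
BK 15: (23.534,30.535) -> (30.344,43.9) [heading=243, draw]
Final: pos=(30.344,43.9), heading=243, 4 segment(s) drawn

Answer: 243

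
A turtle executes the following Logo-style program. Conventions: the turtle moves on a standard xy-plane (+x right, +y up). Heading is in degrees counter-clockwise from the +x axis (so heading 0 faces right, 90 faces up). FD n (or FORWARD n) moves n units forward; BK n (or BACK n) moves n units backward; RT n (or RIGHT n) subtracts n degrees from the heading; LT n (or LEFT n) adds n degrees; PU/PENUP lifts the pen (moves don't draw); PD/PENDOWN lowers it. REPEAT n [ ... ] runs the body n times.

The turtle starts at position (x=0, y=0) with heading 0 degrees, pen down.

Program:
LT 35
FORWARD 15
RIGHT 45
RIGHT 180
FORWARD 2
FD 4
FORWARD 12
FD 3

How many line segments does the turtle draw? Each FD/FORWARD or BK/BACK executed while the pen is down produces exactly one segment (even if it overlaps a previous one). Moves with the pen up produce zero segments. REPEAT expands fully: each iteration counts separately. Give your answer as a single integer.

Answer: 5

Derivation:
Executing turtle program step by step:
Start: pos=(0,0), heading=0, pen down
LT 35: heading 0 -> 35
FD 15: (0,0) -> (12.287,8.604) [heading=35, draw]
RT 45: heading 35 -> 350
RT 180: heading 350 -> 170
FD 2: (12.287,8.604) -> (10.318,8.951) [heading=170, draw]
FD 4: (10.318,8.951) -> (6.378,9.646) [heading=170, draw]
FD 12: (6.378,9.646) -> (-5.439,11.729) [heading=170, draw]
FD 3: (-5.439,11.729) -> (-8.394,12.25) [heading=170, draw]
Final: pos=(-8.394,12.25), heading=170, 5 segment(s) drawn
Segments drawn: 5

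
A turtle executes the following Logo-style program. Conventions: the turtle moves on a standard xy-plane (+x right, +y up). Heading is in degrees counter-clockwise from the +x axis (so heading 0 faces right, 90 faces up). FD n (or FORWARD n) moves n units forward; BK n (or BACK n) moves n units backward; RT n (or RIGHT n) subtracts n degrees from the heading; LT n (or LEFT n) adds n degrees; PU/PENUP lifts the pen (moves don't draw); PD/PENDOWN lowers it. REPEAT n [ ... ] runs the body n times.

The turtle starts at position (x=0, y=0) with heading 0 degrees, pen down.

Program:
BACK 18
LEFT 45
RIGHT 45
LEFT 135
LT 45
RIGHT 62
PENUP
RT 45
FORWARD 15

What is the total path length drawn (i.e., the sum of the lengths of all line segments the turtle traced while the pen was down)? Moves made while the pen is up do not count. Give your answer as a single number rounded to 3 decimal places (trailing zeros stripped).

Answer: 18

Derivation:
Executing turtle program step by step:
Start: pos=(0,0), heading=0, pen down
BK 18: (0,0) -> (-18,0) [heading=0, draw]
LT 45: heading 0 -> 45
RT 45: heading 45 -> 0
LT 135: heading 0 -> 135
LT 45: heading 135 -> 180
RT 62: heading 180 -> 118
PU: pen up
RT 45: heading 118 -> 73
FD 15: (-18,0) -> (-13.614,14.345) [heading=73, move]
Final: pos=(-13.614,14.345), heading=73, 1 segment(s) drawn

Segment lengths:
  seg 1: (0,0) -> (-18,0), length = 18
Total = 18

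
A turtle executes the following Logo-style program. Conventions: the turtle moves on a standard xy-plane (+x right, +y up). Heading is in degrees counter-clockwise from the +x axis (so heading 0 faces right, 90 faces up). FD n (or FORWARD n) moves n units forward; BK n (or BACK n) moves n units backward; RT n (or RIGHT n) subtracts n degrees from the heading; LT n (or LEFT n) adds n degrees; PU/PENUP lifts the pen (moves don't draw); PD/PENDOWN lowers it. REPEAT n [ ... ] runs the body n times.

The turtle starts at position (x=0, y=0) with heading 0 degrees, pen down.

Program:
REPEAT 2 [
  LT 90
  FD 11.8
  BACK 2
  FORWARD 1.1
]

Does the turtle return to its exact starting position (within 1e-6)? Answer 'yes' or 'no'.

Answer: no

Derivation:
Executing turtle program step by step:
Start: pos=(0,0), heading=0, pen down
REPEAT 2 [
  -- iteration 1/2 --
  LT 90: heading 0 -> 90
  FD 11.8: (0,0) -> (0,11.8) [heading=90, draw]
  BK 2: (0,11.8) -> (0,9.8) [heading=90, draw]
  FD 1.1: (0,9.8) -> (0,10.9) [heading=90, draw]
  -- iteration 2/2 --
  LT 90: heading 90 -> 180
  FD 11.8: (0,10.9) -> (-11.8,10.9) [heading=180, draw]
  BK 2: (-11.8,10.9) -> (-9.8,10.9) [heading=180, draw]
  FD 1.1: (-9.8,10.9) -> (-10.9,10.9) [heading=180, draw]
]
Final: pos=(-10.9,10.9), heading=180, 6 segment(s) drawn

Start position: (0, 0)
Final position: (-10.9, 10.9)
Distance = 15.415; >= 1e-6 -> NOT closed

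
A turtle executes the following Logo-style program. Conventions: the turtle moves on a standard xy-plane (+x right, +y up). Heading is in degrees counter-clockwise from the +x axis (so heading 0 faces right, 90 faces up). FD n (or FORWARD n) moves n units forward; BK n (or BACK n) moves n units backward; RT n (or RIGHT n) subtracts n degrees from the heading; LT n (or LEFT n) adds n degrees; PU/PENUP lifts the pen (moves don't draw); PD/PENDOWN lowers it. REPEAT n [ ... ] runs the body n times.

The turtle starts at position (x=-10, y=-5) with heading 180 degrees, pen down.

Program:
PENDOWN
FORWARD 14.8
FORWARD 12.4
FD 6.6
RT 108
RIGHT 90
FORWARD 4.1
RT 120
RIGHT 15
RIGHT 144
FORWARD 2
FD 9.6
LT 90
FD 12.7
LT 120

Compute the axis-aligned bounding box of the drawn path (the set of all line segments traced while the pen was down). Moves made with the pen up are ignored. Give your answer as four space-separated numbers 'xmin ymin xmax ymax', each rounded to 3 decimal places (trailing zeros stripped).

Answer: -45.95 -6.267 -10 9.834

Derivation:
Executing turtle program step by step:
Start: pos=(-10,-5), heading=180, pen down
PD: pen down
FD 14.8: (-10,-5) -> (-24.8,-5) [heading=180, draw]
FD 12.4: (-24.8,-5) -> (-37.2,-5) [heading=180, draw]
FD 6.6: (-37.2,-5) -> (-43.8,-5) [heading=180, draw]
RT 108: heading 180 -> 72
RT 90: heading 72 -> 342
FD 4.1: (-43.8,-5) -> (-39.901,-6.267) [heading=342, draw]
RT 120: heading 342 -> 222
RT 15: heading 222 -> 207
RT 144: heading 207 -> 63
FD 2: (-39.901,-6.267) -> (-38.993,-4.485) [heading=63, draw]
FD 9.6: (-38.993,-4.485) -> (-34.634,4.069) [heading=63, draw]
LT 90: heading 63 -> 153
FD 12.7: (-34.634,4.069) -> (-45.95,9.834) [heading=153, draw]
LT 120: heading 153 -> 273
Final: pos=(-45.95,9.834), heading=273, 7 segment(s) drawn

Segment endpoints: x in {-45.95, -43.8, -39.901, -38.993, -37.2, -34.634, -24.8, -10}, y in {-6.267, -5, -5, -5, -5, -4.485, 4.069, 9.834}
xmin=-45.95, ymin=-6.267, xmax=-10, ymax=9.834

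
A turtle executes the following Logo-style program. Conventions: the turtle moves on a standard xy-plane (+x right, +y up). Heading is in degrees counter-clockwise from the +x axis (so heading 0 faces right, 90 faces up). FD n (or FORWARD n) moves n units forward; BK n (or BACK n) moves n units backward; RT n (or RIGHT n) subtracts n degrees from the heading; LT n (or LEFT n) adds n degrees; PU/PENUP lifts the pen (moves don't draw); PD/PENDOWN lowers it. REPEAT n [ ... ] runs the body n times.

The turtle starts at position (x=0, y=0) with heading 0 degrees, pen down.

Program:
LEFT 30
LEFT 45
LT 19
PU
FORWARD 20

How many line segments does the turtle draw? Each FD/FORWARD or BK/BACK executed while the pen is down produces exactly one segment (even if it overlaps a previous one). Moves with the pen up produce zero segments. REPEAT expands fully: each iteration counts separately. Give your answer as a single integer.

Answer: 0

Derivation:
Executing turtle program step by step:
Start: pos=(0,0), heading=0, pen down
LT 30: heading 0 -> 30
LT 45: heading 30 -> 75
LT 19: heading 75 -> 94
PU: pen up
FD 20: (0,0) -> (-1.395,19.951) [heading=94, move]
Final: pos=(-1.395,19.951), heading=94, 0 segment(s) drawn
Segments drawn: 0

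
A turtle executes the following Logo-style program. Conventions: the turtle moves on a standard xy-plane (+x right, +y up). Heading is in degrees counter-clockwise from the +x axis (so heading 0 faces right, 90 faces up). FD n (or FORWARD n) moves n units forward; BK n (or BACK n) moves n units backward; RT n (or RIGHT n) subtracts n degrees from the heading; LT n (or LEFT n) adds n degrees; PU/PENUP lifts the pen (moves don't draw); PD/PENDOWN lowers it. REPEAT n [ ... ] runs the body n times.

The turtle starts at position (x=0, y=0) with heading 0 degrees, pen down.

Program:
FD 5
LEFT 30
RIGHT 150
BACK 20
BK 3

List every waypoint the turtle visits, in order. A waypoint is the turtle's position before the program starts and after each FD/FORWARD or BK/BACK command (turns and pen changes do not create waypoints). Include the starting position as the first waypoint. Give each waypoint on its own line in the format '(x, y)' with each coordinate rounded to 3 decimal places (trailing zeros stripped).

Answer: (0, 0)
(5, 0)
(15, 17.321)
(16.5, 19.919)

Derivation:
Executing turtle program step by step:
Start: pos=(0,0), heading=0, pen down
FD 5: (0,0) -> (5,0) [heading=0, draw]
LT 30: heading 0 -> 30
RT 150: heading 30 -> 240
BK 20: (5,0) -> (15,17.321) [heading=240, draw]
BK 3: (15,17.321) -> (16.5,19.919) [heading=240, draw]
Final: pos=(16.5,19.919), heading=240, 3 segment(s) drawn
Waypoints (4 total):
(0, 0)
(5, 0)
(15, 17.321)
(16.5, 19.919)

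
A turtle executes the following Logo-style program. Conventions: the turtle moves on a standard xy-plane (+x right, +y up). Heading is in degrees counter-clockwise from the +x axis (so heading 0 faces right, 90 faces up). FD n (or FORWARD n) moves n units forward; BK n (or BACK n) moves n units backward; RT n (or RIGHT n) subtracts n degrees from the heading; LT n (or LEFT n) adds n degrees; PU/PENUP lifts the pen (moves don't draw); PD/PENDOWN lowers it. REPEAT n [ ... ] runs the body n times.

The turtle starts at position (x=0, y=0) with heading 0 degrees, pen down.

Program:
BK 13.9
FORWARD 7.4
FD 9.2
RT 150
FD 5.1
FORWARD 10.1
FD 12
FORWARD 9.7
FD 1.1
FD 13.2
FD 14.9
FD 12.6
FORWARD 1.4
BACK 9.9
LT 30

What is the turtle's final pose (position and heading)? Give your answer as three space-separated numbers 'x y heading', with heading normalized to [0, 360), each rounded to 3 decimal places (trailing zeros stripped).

Answer: -58.095 -35.1 240

Derivation:
Executing turtle program step by step:
Start: pos=(0,0), heading=0, pen down
BK 13.9: (0,0) -> (-13.9,0) [heading=0, draw]
FD 7.4: (-13.9,0) -> (-6.5,0) [heading=0, draw]
FD 9.2: (-6.5,0) -> (2.7,0) [heading=0, draw]
RT 150: heading 0 -> 210
FD 5.1: (2.7,0) -> (-1.717,-2.55) [heading=210, draw]
FD 10.1: (-1.717,-2.55) -> (-10.464,-7.6) [heading=210, draw]
FD 12: (-10.464,-7.6) -> (-20.856,-13.6) [heading=210, draw]
FD 9.7: (-20.856,-13.6) -> (-29.256,-18.45) [heading=210, draw]
FD 1.1: (-29.256,-18.45) -> (-30.209,-19) [heading=210, draw]
FD 13.2: (-30.209,-19) -> (-41.641,-25.6) [heading=210, draw]
FD 14.9: (-41.641,-25.6) -> (-54.544,-33.05) [heading=210, draw]
FD 12.6: (-54.544,-33.05) -> (-65.456,-39.35) [heading=210, draw]
FD 1.4: (-65.456,-39.35) -> (-66.669,-40.05) [heading=210, draw]
BK 9.9: (-66.669,-40.05) -> (-58.095,-35.1) [heading=210, draw]
LT 30: heading 210 -> 240
Final: pos=(-58.095,-35.1), heading=240, 13 segment(s) drawn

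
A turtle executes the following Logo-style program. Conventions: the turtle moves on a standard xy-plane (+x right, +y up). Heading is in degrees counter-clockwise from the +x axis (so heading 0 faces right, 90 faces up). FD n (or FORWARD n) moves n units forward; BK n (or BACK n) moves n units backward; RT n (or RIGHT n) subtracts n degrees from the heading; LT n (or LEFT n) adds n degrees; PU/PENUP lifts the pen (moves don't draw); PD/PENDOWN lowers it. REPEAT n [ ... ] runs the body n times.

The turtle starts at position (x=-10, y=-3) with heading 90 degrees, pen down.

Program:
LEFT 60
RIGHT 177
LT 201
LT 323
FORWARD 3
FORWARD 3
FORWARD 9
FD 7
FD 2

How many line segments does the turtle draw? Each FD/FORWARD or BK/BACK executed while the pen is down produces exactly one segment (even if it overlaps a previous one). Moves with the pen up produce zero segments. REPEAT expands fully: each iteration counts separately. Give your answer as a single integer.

Executing turtle program step by step:
Start: pos=(-10,-3), heading=90, pen down
LT 60: heading 90 -> 150
RT 177: heading 150 -> 333
LT 201: heading 333 -> 174
LT 323: heading 174 -> 137
FD 3: (-10,-3) -> (-12.194,-0.954) [heading=137, draw]
FD 3: (-12.194,-0.954) -> (-14.388,1.092) [heading=137, draw]
FD 9: (-14.388,1.092) -> (-20.97,7.23) [heading=137, draw]
FD 7: (-20.97,7.23) -> (-26.09,12.004) [heading=137, draw]
FD 2: (-26.09,12.004) -> (-27.552,13.368) [heading=137, draw]
Final: pos=(-27.552,13.368), heading=137, 5 segment(s) drawn
Segments drawn: 5

Answer: 5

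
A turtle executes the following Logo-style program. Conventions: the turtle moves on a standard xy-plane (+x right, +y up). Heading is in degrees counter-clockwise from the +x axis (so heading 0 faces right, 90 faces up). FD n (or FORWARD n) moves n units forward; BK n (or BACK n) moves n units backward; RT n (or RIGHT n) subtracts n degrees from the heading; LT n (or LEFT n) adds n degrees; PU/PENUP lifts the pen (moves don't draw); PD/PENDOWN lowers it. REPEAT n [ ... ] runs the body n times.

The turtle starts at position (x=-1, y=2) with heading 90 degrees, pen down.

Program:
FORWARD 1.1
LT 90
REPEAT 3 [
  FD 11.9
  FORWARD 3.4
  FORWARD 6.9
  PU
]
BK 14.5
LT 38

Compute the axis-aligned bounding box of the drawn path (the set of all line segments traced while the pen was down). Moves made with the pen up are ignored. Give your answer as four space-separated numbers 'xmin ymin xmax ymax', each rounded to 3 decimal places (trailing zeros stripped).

Answer: -23.2 2 -1 3.1

Derivation:
Executing turtle program step by step:
Start: pos=(-1,2), heading=90, pen down
FD 1.1: (-1,2) -> (-1,3.1) [heading=90, draw]
LT 90: heading 90 -> 180
REPEAT 3 [
  -- iteration 1/3 --
  FD 11.9: (-1,3.1) -> (-12.9,3.1) [heading=180, draw]
  FD 3.4: (-12.9,3.1) -> (-16.3,3.1) [heading=180, draw]
  FD 6.9: (-16.3,3.1) -> (-23.2,3.1) [heading=180, draw]
  PU: pen up
  -- iteration 2/3 --
  FD 11.9: (-23.2,3.1) -> (-35.1,3.1) [heading=180, move]
  FD 3.4: (-35.1,3.1) -> (-38.5,3.1) [heading=180, move]
  FD 6.9: (-38.5,3.1) -> (-45.4,3.1) [heading=180, move]
  PU: pen up
  -- iteration 3/3 --
  FD 11.9: (-45.4,3.1) -> (-57.3,3.1) [heading=180, move]
  FD 3.4: (-57.3,3.1) -> (-60.7,3.1) [heading=180, move]
  FD 6.9: (-60.7,3.1) -> (-67.6,3.1) [heading=180, move]
  PU: pen up
]
BK 14.5: (-67.6,3.1) -> (-53.1,3.1) [heading=180, move]
LT 38: heading 180 -> 218
Final: pos=(-53.1,3.1), heading=218, 4 segment(s) drawn

Segment endpoints: x in {-23.2, -16.3, -12.9, -1, -1}, y in {2, 3.1, 3.1, 3.1, 3.1}
xmin=-23.2, ymin=2, xmax=-1, ymax=3.1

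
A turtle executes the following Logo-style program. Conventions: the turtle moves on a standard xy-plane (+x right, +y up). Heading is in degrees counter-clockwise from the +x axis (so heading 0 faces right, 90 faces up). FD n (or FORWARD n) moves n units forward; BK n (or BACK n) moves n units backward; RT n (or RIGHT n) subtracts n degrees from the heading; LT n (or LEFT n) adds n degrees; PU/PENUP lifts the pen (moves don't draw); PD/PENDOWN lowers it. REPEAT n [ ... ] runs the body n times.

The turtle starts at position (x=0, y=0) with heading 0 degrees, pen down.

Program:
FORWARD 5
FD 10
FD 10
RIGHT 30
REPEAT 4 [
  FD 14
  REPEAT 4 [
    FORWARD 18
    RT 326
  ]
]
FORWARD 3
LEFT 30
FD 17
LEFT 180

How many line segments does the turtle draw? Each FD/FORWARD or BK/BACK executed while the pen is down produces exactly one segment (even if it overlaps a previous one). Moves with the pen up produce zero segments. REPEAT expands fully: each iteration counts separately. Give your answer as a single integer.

Answer: 25

Derivation:
Executing turtle program step by step:
Start: pos=(0,0), heading=0, pen down
FD 5: (0,0) -> (5,0) [heading=0, draw]
FD 10: (5,0) -> (15,0) [heading=0, draw]
FD 10: (15,0) -> (25,0) [heading=0, draw]
RT 30: heading 0 -> 330
REPEAT 4 [
  -- iteration 1/4 --
  FD 14: (25,0) -> (37.124,-7) [heading=330, draw]
  REPEAT 4 [
    -- iteration 1/4 --
    FD 18: (37.124,-7) -> (52.713,-16) [heading=330, draw]
    RT 326: heading 330 -> 4
    -- iteration 2/4 --
    FD 18: (52.713,-16) -> (70.669,-14.744) [heading=4, draw]
    RT 326: heading 4 -> 38
    -- iteration 3/4 --
    FD 18: (70.669,-14.744) -> (84.853,-3.662) [heading=38, draw]
    RT 326: heading 38 -> 72
    -- iteration 4/4 --
    FD 18: (84.853,-3.662) -> (90.415,13.457) [heading=72, draw]
    RT 326: heading 72 -> 106
  ]
  -- iteration 2/4 --
  FD 14: (90.415,13.457) -> (86.557,26.914) [heading=106, draw]
  REPEAT 4 [
    -- iteration 1/4 --
    FD 18: (86.557,26.914) -> (81.595,44.217) [heading=106, draw]
    RT 326: heading 106 -> 140
    -- iteration 2/4 --
    FD 18: (81.595,44.217) -> (67.806,55.787) [heading=140, draw]
    RT 326: heading 140 -> 174
    -- iteration 3/4 --
    FD 18: (67.806,55.787) -> (49.905,57.669) [heading=174, draw]
    RT 326: heading 174 -> 208
    -- iteration 4/4 --
    FD 18: (49.905,57.669) -> (34.012,49.218) [heading=208, draw]
    RT 326: heading 208 -> 242
  ]
  -- iteration 3/4 --
  FD 14: (34.012,49.218) -> (27.439,36.857) [heading=242, draw]
  REPEAT 4 [
    -- iteration 1/4 --
    FD 18: (27.439,36.857) -> (18.989,20.964) [heading=242, draw]
    RT 326: heading 242 -> 276
    -- iteration 2/4 --
    FD 18: (18.989,20.964) -> (20.87,3.062) [heading=276, draw]
    RT 326: heading 276 -> 310
    -- iteration 3/4 --
    FD 18: (20.87,3.062) -> (32.44,-10.726) [heading=310, draw]
    RT 326: heading 310 -> 344
    -- iteration 4/4 --
    FD 18: (32.44,-10.726) -> (49.743,-15.688) [heading=344, draw]
    RT 326: heading 344 -> 18
  ]
  -- iteration 4/4 --
  FD 14: (49.743,-15.688) -> (63.058,-11.362) [heading=18, draw]
  REPEAT 4 [
    -- iteration 1/4 --
    FD 18: (63.058,-11.362) -> (80.177,-5.799) [heading=18, draw]
    RT 326: heading 18 -> 52
    -- iteration 2/4 --
    FD 18: (80.177,-5.799) -> (91.259,8.385) [heading=52, draw]
    RT 326: heading 52 -> 86
    -- iteration 3/4 --
    FD 18: (91.259,8.385) -> (92.514,26.341) [heading=86, draw]
    RT 326: heading 86 -> 120
    -- iteration 4/4 --
    FD 18: (92.514,26.341) -> (83.514,41.929) [heading=120, draw]
    RT 326: heading 120 -> 154
  ]
]
FD 3: (83.514,41.929) -> (80.818,43.245) [heading=154, draw]
LT 30: heading 154 -> 184
FD 17: (80.818,43.245) -> (63.859,42.059) [heading=184, draw]
LT 180: heading 184 -> 4
Final: pos=(63.859,42.059), heading=4, 25 segment(s) drawn
Segments drawn: 25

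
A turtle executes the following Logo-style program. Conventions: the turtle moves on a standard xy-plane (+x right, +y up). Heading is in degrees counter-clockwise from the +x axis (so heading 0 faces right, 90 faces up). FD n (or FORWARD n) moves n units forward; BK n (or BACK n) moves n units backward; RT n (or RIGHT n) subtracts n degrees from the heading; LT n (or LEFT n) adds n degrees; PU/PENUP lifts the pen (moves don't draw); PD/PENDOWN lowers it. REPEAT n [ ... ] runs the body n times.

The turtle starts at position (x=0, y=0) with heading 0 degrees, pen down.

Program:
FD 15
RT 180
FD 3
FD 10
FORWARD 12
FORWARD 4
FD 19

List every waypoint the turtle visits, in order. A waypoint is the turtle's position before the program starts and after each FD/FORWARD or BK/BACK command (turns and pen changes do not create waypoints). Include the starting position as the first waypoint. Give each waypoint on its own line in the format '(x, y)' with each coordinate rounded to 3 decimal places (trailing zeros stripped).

Answer: (0, 0)
(15, 0)
(12, 0)
(2, 0)
(-10, 0)
(-14, 0)
(-33, 0)

Derivation:
Executing turtle program step by step:
Start: pos=(0,0), heading=0, pen down
FD 15: (0,0) -> (15,0) [heading=0, draw]
RT 180: heading 0 -> 180
FD 3: (15,0) -> (12,0) [heading=180, draw]
FD 10: (12,0) -> (2,0) [heading=180, draw]
FD 12: (2,0) -> (-10,0) [heading=180, draw]
FD 4: (-10,0) -> (-14,0) [heading=180, draw]
FD 19: (-14,0) -> (-33,0) [heading=180, draw]
Final: pos=(-33,0), heading=180, 6 segment(s) drawn
Waypoints (7 total):
(0, 0)
(15, 0)
(12, 0)
(2, 0)
(-10, 0)
(-14, 0)
(-33, 0)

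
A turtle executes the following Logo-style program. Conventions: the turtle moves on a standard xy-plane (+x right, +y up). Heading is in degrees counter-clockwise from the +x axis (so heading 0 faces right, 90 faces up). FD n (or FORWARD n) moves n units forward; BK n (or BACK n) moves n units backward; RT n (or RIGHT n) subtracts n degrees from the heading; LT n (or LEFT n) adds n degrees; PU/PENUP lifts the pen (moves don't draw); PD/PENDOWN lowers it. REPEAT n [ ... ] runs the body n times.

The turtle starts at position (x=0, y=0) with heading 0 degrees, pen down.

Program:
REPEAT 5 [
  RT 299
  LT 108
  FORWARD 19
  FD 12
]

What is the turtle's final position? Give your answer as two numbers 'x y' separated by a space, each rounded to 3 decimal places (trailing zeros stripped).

Answer: -23.168 15.045

Derivation:
Executing turtle program step by step:
Start: pos=(0,0), heading=0, pen down
REPEAT 5 [
  -- iteration 1/5 --
  RT 299: heading 0 -> 61
  LT 108: heading 61 -> 169
  FD 19: (0,0) -> (-18.651,3.625) [heading=169, draw]
  FD 12: (-18.651,3.625) -> (-30.43,5.915) [heading=169, draw]
  -- iteration 2/5 --
  RT 299: heading 169 -> 230
  LT 108: heading 230 -> 338
  FD 19: (-30.43,5.915) -> (-12.814,-1.202) [heading=338, draw]
  FD 12: (-12.814,-1.202) -> (-1.688,-5.698) [heading=338, draw]
  -- iteration 3/5 --
  RT 299: heading 338 -> 39
  LT 108: heading 39 -> 147
  FD 19: (-1.688,-5.698) -> (-17.622,4.65) [heading=147, draw]
  FD 12: (-17.622,4.65) -> (-27.687,11.186) [heading=147, draw]
  -- iteration 4/5 --
  RT 299: heading 147 -> 208
  LT 108: heading 208 -> 316
  FD 19: (-27.687,11.186) -> (-14.019,-2.012) [heading=316, draw]
  FD 12: (-14.019,-2.012) -> (-5.387,-10.348) [heading=316, draw]
  -- iteration 5/5 --
  RT 299: heading 316 -> 17
  LT 108: heading 17 -> 125
  FD 19: (-5.387,-10.348) -> (-16.285,5.216) [heading=125, draw]
  FD 12: (-16.285,5.216) -> (-23.168,15.045) [heading=125, draw]
]
Final: pos=(-23.168,15.045), heading=125, 10 segment(s) drawn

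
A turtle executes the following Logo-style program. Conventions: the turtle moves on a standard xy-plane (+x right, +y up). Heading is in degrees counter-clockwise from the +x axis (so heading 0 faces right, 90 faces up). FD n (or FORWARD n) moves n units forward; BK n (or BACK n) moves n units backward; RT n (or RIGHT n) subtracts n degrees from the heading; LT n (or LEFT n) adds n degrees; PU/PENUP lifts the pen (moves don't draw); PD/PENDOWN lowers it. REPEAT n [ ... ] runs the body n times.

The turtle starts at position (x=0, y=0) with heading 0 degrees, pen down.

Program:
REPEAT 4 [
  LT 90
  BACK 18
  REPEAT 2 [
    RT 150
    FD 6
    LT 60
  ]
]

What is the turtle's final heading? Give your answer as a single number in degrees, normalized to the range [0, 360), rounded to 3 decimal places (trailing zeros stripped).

Answer: 0

Derivation:
Executing turtle program step by step:
Start: pos=(0,0), heading=0, pen down
REPEAT 4 [
  -- iteration 1/4 --
  LT 90: heading 0 -> 90
  BK 18: (0,0) -> (0,-18) [heading=90, draw]
  REPEAT 2 [
    -- iteration 1/2 --
    RT 150: heading 90 -> 300
    FD 6: (0,-18) -> (3,-23.196) [heading=300, draw]
    LT 60: heading 300 -> 0
    -- iteration 2/2 --
    RT 150: heading 0 -> 210
    FD 6: (3,-23.196) -> (-2.196,-26.196) [heading=210, draw]
    LT 60: heading 210 -> 270
  ]
  -- iteration 2/4 --
  LT 90: heading 270 -> 0
  BK 18: (-2.196,-26.196) -> (-20.196,-26.196) [heading=0, draw]
  REPEAT 2 [
    -- iteration 1/2 --
    RT 150: heading 0 -> 210
    FD 6: (-20.196,-26.196) -> (-25.392,-29.196) [heading=210, draw]
    LT 60: heading 210 -> 270
    -- iteration 2/2 --
    RT 150: heading 270 -> 120
    FD 6: (-25.392,-29.196) -> (-28.392,-24) [heading=120, draw]
    LT 60: heading 120 -> 180
  ]
  -- iteration 3/4 --
  LT 90: heading 180 -> 270
  BK 18: (-28.392,-24) -> (-28.392,-6) [heading=270, draw]
  REPEAT 2 [
    -- iteration 1/2 --
    RT 150: heading 270 -> 120
    FD 6: (-28.392,-6) -> (-31.392,-0.804) [heading=120, draw]
    LT 60: heading 120 -> 180
    -- iteration 2/2 --
    RT 150: heading 180 -> 30
    FD 6: (-31.392,-0.804) -> (-26.196,2.196) [heading=30, draw]
    LT 60: heading 30 -> 90
  ]
  -- iteration 4/4 --
  LT 90: heading 90 -> 180
  BK 18: (-26.196,2.196) -> (-8.196,2.196) [heading=180, draw]
  REPEAT 2 [
    -- iteration 1/2 --
    RT 150: heading 180 -> 30
    FD 6: (-8.196,2.196) -> (-3,5.196) [heading=30, draw]
    LT 60: heading 30 -> 90
    -- iteration 2/2 --
    RT 150: heading 90 -> 300
    FD 6: (-3,5.196) -> (0,0) [heading=300, draw]
    LT 60: heading 300 -> 0
  ]
]
Final: pos=(0,0), heading=0, 12 segment(s) drawn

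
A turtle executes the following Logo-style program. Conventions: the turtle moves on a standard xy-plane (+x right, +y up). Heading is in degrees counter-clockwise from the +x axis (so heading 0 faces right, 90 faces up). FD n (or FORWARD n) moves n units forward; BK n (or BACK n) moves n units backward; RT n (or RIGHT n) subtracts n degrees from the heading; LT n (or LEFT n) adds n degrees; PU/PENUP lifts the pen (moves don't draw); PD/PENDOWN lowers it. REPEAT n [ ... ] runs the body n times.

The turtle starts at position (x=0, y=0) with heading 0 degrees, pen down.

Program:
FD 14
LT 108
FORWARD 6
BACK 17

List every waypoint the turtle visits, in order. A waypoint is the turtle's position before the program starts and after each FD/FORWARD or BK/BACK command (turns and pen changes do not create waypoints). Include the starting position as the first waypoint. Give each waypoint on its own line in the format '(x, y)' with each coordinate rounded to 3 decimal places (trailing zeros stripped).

Answer: (0, 0)
(14, 0)
(12.146, 5.706)
(17.399, -10.462)

Derivation:
Executing turtle program step by step:
Start: pos=(0,0), heading=0, pen down
FD 14: (0,0) -> (14,0) [heading=0, draw]
LT 108: heading 0 -> 108
FD 6: (14,0) -> (12.146,5.706) [heading=108, draw]
BK 17: (12.146,5.706) -> (17.399,-10.462) [heading=108, draw]
Final: pos=(17.399,-10.462), heading=108, 3 segment(s) drawn
Waypoints (4 total):
(0, 0)
(14, 0)
(12.146, 5.706)
(17.399, -10.462)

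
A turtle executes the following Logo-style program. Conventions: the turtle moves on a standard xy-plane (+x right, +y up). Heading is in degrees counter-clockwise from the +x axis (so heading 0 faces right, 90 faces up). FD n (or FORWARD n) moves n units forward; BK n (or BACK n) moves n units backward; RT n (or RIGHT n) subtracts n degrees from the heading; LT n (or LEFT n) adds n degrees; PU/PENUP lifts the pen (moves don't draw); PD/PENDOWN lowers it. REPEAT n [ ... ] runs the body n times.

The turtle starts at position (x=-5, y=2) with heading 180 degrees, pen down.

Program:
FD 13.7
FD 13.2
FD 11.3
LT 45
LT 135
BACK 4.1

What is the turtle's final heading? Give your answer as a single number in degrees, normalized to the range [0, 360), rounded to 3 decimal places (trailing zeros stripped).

Executing turtle program step by step:
Start: pos=(-5,2), heading=180, pen down
FD 13.7: (-5,2) -> (-18.7,2) [heading=180, draw]
FD 13.2: (-18.7,2) -> (-31.9,2) [heading=180, draw]
FD 11.3: (-31.9,2) -> (-43.2,2) [heading=180, draw]
LT 45: heading 180 -> 225
LT 135: heading 225 -> 0
BK 4.1: (-43.2,2) -> (-47.3,2) [heading=0, draw]
Final: pos=(-47.3,2), heading=0, 4 segment(s) drawn

Answer: 0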